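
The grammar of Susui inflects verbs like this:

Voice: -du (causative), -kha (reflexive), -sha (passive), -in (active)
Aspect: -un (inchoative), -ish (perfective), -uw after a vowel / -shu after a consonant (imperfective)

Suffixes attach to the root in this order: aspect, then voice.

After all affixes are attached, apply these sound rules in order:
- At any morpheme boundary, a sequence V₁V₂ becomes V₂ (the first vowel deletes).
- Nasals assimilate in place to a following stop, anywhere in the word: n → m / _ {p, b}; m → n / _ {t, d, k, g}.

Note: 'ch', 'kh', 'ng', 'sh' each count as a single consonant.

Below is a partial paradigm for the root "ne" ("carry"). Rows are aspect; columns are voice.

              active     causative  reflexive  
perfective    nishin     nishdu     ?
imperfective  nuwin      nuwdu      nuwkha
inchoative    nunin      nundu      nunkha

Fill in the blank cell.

Attach aspect perfective -ish → neish.
Attach voice reflexive -kha → neishkha.
Apply vowel deletion: neishkha → nishkha.
Nasal assimilation: no change.

nishkha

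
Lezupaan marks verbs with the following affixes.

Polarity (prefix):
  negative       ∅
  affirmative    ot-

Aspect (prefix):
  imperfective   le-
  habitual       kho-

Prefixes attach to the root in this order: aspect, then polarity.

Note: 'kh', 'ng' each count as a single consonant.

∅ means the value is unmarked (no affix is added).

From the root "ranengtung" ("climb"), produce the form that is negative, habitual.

khoranengtung

Attach aspect habitual kho- → khoranengtung.
polarity = negative: zero marking, form stays khoranengtung.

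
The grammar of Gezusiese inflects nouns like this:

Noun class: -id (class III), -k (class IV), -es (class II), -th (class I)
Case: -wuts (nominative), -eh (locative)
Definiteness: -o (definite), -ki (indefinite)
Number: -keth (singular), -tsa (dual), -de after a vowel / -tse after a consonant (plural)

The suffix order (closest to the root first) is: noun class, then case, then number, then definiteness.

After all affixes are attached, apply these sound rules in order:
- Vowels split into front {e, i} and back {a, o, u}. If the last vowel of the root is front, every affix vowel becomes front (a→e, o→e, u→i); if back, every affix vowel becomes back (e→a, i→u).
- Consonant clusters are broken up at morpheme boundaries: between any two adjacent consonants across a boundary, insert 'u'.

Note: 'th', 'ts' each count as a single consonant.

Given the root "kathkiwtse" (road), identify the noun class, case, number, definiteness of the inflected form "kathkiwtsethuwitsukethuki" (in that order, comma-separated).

class I, nominative, singular, indefinite

Segment: kathkiwtse-th-wuts-keth-ki.
noun class: -th → class I.
case: -wuts → nominative.
number: -keth → singular.
definiteness: -ki → indefinite.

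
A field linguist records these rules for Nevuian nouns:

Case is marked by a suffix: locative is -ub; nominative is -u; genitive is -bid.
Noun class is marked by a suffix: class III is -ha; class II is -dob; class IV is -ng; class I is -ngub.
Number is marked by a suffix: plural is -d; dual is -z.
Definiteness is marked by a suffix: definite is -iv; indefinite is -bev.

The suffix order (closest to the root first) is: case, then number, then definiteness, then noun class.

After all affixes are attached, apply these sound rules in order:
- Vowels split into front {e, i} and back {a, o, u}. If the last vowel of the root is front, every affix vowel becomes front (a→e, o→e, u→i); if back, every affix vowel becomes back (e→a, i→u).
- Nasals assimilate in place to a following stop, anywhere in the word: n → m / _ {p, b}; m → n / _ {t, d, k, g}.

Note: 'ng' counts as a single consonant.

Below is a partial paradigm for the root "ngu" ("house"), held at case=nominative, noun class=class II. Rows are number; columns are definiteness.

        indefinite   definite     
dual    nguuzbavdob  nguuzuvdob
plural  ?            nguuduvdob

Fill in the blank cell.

nguudbavdob

Attach case nominative -u → nguu.
Attach number plural -d → nguud.
Attach definiteness indefinite -bev → nguudbev.
Attach noun class class II -dob → nguudbevdob.
Apply vowel harmony: nguudbevdob → nguudbavdob.
Nasal assimilation: no change.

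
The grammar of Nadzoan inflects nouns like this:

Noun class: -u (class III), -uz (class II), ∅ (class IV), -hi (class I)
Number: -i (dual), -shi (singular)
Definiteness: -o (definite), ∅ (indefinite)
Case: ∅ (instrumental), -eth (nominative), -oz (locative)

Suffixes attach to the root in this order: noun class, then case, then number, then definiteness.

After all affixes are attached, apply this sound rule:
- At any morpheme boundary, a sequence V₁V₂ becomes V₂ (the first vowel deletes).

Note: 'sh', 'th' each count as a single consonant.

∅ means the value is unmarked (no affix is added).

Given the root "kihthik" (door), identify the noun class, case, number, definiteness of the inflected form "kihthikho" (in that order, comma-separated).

Segment: kihthik-hi-i-o.
noun class: -hi → class I.
case: ∅ → instrumental.
number: -i → dual.
definiteness: -o → definite.

class I, instrumental, dual, definite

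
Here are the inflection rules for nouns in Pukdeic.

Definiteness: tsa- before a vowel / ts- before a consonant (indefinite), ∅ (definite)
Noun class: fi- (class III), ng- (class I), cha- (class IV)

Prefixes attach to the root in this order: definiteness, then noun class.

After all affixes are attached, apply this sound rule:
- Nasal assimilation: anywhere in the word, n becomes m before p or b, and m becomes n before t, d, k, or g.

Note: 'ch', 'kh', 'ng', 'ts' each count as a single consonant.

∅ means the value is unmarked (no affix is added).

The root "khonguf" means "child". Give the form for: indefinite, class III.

fitskhonguf

Attach definiteness indefinite ts- (before consonant 'kh') → tskhonguf.
Attach noun class class III fi- → fitskhonguf.
Nasal assimilation: no change.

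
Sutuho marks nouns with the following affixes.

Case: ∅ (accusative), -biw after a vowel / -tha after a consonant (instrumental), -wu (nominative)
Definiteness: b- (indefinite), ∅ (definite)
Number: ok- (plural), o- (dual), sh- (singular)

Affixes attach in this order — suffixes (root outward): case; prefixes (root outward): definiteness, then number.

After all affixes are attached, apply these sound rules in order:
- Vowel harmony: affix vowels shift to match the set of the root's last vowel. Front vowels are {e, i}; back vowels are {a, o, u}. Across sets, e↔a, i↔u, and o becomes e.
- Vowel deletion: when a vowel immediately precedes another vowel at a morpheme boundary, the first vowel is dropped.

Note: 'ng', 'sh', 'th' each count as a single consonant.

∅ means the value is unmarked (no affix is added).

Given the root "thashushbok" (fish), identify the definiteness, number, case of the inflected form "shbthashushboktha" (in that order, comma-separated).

indefinite, singular, instrumental

Segment: sh-b-thashushbok-tha.
definiteness: b- → indefinite.
number: sh- → singular.
case: -biw/tha → instrumental.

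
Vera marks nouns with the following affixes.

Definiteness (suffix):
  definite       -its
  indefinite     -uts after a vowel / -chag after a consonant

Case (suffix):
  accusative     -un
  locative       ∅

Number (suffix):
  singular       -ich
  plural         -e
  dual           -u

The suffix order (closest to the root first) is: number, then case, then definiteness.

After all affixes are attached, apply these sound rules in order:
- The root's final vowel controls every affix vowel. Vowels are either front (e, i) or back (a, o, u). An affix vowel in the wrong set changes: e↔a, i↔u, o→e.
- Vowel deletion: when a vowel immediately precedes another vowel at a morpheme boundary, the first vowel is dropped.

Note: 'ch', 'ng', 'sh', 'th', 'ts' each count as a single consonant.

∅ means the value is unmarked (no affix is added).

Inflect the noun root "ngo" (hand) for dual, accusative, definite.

Attach number dual -u → ngou.
Attach case accusative -un → ngouun.
Attach definiteness definite -its → ngouunits.
Apply vowel harmony: ngouunits → ngouunuts.
Apply vowel deletion: ngouunuts → ngunuts.

ngunuts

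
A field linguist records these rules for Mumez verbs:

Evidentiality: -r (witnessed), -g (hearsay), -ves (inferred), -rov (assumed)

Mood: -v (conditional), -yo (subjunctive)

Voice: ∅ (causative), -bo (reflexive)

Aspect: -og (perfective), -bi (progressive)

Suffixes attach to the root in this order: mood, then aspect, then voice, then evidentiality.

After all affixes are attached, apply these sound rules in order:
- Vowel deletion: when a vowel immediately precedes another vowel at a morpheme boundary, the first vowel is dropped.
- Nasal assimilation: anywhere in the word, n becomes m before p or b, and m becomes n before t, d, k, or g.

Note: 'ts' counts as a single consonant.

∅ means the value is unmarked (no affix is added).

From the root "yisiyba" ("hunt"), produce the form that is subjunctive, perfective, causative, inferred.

Attach mood subjunctive -yo → yisiybayo.
Attach aspect perfective -og → yisiybayoog.
voice = causative: zero marking, form stays yisiybayoog.
Attach evidentiality inferred -ves → yisiybayoogves.
Apply vowel deletion: yisiybayoogves → yisiybayogves.
Nasal assimilation: no change.

yisiybayogves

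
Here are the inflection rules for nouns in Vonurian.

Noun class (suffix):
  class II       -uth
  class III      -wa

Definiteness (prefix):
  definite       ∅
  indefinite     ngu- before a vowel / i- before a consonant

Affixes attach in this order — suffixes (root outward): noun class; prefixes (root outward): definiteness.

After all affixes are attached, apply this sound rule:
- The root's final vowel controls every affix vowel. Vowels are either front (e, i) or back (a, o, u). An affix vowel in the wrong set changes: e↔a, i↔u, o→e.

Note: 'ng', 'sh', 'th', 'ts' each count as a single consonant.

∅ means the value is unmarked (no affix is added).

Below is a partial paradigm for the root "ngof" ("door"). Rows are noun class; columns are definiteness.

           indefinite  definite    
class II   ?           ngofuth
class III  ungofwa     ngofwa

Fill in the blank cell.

ungofuth

Attach noun class class II -uth → ngofuth.
Attach definiteness indefinite i- (before consonant 'ng') → ingofuth.
Apply vowel harmony: ingofuth → ungofuth.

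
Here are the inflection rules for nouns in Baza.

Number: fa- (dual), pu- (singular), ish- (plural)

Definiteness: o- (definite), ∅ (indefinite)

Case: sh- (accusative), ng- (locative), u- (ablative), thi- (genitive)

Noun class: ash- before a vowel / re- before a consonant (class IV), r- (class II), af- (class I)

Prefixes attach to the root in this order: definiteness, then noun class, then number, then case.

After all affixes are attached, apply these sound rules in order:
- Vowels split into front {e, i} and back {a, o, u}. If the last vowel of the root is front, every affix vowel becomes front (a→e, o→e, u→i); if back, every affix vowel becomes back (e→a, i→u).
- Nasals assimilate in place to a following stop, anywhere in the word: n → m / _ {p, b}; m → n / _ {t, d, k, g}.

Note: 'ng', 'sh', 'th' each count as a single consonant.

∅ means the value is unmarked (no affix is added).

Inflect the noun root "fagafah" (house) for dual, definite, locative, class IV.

ngfaashofagafah

Attach definiteness definite o- → ofagafah.
Attach noun class class IV ash- (before vowel 'o') → ashofagafah.
Attach number dual fa- → faashofagafah.
Attach case locative ng- → ngfaashofagafah.
Vowel harmony: no change.
Nasal assimilation: no change.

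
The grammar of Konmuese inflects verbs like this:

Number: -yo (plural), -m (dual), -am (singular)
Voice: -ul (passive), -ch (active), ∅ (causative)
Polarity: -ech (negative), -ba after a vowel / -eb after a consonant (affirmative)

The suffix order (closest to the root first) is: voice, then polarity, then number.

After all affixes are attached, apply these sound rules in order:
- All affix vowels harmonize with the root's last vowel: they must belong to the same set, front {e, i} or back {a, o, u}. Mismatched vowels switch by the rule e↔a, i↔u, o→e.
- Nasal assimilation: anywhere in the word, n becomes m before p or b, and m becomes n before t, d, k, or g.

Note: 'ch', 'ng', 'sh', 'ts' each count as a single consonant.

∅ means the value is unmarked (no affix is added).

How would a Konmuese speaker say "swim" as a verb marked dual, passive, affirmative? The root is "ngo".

ngoulabm

Attach voice passive -ul → ngoul.
Attach polarity affirmative -eb (after consonant 'l') → ngouleb.
Attach number dual -m → ngoulebm.
Apply vowel harmony: ngoulebm → ngoulabm.
Nasal assimilation: no change.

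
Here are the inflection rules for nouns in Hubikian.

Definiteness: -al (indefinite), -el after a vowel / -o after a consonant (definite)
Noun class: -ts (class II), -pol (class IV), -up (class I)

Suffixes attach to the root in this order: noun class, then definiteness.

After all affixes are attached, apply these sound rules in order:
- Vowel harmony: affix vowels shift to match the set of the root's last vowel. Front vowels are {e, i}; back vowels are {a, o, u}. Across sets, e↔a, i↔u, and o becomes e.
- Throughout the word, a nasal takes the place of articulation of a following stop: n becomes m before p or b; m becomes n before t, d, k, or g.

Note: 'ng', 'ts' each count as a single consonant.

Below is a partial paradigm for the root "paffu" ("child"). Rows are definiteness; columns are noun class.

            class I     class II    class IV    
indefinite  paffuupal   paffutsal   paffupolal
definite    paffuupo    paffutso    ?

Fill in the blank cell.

Attach noun class class IV -pol → paffupol.
Attach definiteness definite -o (after consonant 'l') → paffupolo.
Vowel harmony: no change.
Nasal assimilation: no change.

paffupolo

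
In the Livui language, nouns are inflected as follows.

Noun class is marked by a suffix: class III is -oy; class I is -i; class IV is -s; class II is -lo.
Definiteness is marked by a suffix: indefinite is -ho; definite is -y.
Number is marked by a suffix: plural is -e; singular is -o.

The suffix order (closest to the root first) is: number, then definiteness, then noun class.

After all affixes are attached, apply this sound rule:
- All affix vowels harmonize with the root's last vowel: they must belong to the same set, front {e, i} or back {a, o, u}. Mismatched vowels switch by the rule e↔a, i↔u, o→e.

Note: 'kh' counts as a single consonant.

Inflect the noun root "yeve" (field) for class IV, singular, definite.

yeveeys

Attach number singular -o → yeveo.
Attach definiteness definite -y → yeveoy.
Attach noun class class IV -s → yeveoys.
Apply vowel harmony: yeveoys → yeveeys.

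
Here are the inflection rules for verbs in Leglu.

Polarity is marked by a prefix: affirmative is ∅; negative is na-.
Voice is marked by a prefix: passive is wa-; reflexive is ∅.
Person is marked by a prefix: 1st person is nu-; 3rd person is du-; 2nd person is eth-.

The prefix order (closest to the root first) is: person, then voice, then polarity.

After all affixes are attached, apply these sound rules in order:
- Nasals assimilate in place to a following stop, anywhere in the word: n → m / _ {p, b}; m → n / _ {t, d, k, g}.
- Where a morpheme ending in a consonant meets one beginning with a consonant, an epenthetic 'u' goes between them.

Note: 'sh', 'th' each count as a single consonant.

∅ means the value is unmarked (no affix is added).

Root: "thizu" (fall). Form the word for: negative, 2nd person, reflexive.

Attach person 2nd person eth- → eththizu.
voice = reflexive: zero marking, form stays eththizu.
Attach polarity negative na- → naeththizu.
Nasal assimilation: no change.
Apply epenthesis: naeththizu → naethuthizu.

naethuthizu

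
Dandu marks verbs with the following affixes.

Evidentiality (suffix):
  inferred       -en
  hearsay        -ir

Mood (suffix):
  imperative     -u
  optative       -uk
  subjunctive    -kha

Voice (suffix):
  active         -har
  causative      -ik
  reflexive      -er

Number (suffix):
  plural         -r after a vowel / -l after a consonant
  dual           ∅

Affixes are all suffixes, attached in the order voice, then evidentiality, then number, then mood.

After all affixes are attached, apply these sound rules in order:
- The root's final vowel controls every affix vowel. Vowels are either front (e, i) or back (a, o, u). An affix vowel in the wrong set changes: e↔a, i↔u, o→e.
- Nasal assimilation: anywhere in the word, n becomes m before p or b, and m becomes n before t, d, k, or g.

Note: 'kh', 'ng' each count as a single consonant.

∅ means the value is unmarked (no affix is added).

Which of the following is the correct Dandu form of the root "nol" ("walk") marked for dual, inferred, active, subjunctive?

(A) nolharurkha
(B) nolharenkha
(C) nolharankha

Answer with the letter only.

C

Attach voice active -har → nolhar.
Attach evidentiality inferred -en → nolharen.
number = dual: zero marking, form stays nolharen.
Attach mood subjunctive -kha → nolharenkha.
Apply vowel harmony: nolharenkha → nolharankha.
Nasal assimilation: no change.
So the correct form is nolharankha, option (C).
(A) nolharurkha is wrong: it uses hearsay instead of inferred for evidentiality.
(B) nolharenkha is wrong: it fails to apply the sound rule(s).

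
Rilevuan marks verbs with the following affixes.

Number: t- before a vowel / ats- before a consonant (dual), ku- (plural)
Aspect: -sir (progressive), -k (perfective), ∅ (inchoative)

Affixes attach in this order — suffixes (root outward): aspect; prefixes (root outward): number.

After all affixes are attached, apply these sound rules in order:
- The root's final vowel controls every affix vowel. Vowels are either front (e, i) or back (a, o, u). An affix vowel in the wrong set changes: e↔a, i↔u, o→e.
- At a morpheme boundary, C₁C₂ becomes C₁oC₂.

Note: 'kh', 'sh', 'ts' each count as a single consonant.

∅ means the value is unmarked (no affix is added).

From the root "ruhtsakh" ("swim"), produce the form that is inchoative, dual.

Attach number dual ats- (before consonant 'r') → atsruhtsakh.
aspect = inchoative: zero marking, form stays atsruhtsakh.
Vowel harmony: no change.
Apply epenthesis: atsruhtsakh → atsoruhtsakh.

atsoruhtsakh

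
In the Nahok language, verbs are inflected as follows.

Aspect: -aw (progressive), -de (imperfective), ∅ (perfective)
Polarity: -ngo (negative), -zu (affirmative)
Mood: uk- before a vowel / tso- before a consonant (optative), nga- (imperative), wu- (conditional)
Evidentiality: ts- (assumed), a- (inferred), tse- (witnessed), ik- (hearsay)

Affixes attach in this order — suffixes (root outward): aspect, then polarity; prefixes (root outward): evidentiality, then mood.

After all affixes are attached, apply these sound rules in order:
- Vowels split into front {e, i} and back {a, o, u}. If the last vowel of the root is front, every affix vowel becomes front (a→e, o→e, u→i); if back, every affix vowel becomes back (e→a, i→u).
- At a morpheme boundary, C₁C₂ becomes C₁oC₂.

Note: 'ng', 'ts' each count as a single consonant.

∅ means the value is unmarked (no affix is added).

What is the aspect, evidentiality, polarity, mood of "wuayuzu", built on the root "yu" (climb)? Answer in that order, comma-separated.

Segment: wu-a-yu-zu.
aspect: ∅ → perfective.
evidentiality: a- → inferred.
polarity: -zu → affirmative.
mood: wu- → conditional.

perfective, inferred, affirmative, conditional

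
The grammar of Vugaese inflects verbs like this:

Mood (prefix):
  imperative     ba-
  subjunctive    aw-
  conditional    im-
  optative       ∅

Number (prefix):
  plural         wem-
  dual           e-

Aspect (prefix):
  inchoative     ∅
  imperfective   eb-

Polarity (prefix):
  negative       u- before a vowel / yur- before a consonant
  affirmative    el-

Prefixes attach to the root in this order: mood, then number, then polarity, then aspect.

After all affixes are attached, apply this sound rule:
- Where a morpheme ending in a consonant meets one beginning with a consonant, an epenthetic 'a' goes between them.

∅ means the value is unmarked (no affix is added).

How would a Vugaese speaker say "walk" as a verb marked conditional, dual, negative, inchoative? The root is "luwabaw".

Attach mood conditional im- → imluwabaw.
Attach number dual e- → eimluwabaw.
Attach polarity negative u- (before vowel 'e') → ueimluwabaw.
aspect = inchoative: zero marking, form stays ueimluwabaw.
Apply epenthesis: ueimluwabaw → ueimaluwabaw.

ueimaluwabaw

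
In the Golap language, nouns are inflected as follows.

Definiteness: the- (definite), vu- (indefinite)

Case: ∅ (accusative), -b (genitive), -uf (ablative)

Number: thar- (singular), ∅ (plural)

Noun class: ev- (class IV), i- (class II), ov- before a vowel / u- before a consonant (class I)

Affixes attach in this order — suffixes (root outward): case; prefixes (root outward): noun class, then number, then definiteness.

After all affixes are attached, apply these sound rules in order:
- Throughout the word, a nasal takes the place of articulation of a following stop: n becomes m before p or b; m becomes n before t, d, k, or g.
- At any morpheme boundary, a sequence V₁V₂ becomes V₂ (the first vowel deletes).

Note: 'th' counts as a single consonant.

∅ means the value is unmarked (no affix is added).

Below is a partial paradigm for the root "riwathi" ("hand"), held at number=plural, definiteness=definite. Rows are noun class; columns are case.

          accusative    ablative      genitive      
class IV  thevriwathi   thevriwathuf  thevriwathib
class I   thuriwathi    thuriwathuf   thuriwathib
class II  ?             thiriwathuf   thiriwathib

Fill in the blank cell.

thiriwathi

Attach noun class class II i- → iriwathi.
number = plural: zero marking, form stays iriwathi.
case = accusative: zero marking, form stays iriwathi.
Attach definiteness definite the- → theiriwathi.
Nasal assimilation: no change.
Apply vowel deletion: theiriwathi → thiriwathi.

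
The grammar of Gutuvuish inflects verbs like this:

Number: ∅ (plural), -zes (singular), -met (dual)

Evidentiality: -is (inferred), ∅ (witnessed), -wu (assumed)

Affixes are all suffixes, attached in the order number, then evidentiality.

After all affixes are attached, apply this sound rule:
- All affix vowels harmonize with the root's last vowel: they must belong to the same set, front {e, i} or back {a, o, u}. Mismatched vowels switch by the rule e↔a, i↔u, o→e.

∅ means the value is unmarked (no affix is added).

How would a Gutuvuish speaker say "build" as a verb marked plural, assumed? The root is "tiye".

number = plural: zero marking, form stays tiye.
Attach evidentiality assumed -wu → tiyewu.
Apply vowel harmony: tiyewu → tiyewi.

tiyewi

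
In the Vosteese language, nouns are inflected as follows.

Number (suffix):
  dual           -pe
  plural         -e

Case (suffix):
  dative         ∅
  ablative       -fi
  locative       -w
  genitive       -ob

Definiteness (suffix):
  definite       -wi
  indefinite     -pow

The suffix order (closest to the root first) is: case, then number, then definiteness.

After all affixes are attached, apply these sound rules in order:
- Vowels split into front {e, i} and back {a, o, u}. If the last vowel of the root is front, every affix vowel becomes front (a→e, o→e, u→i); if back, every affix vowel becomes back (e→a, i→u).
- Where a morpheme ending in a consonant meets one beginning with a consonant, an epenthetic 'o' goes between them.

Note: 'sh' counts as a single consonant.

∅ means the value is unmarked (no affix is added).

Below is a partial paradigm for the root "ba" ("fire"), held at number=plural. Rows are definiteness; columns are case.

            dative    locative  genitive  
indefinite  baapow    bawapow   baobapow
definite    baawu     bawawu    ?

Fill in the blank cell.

baobawu

Attach case genitive -ob → baob.
Attach number plural -e → baobe.
Attach definiteness definite -wi → baobewi.
Apply vowel harmony: baobewi → baobawu.
Epenthesis: no change.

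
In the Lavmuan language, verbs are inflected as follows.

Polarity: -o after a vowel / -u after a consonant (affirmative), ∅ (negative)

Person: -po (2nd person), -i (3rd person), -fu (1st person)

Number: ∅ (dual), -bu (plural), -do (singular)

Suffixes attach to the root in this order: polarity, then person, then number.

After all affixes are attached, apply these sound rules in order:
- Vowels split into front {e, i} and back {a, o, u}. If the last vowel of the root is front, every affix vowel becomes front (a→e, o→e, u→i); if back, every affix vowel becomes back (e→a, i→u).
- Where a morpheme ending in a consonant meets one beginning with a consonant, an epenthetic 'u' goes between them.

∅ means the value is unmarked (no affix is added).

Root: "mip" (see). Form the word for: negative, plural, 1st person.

mipufibi

polarity = negative: zero marking, form stays mip.
Attach person 1st person -fu → mipfu.
Attach number plural -bu → mipfubu.
Apply vowel harmony: mipfubu → mipfibi.
Apply epenthesis: mipfibi → mipufibi.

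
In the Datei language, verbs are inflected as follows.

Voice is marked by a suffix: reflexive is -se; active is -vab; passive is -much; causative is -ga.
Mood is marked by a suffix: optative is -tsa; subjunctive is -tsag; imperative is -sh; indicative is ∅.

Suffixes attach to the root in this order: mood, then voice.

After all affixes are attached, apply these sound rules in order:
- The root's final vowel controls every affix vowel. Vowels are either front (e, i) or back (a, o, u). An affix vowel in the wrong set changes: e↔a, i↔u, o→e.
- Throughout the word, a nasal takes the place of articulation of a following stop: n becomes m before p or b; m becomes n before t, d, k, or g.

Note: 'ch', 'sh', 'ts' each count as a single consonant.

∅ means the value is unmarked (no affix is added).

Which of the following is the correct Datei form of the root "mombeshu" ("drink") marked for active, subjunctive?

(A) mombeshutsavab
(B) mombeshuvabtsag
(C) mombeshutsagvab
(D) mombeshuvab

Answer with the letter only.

Attach mood subjunctive -tsag → mombeshutsag.
Attach voice active -vab → mombeshutsagvab.
Vowel harmony: no change.
Nasal assimilation: no change.
So the correct form is mombeshutsagvab, option (C).
(D) mombeshuvab is wrong: it uses indicative instead of subjunctive for mood.
(B) mombeshuvabtsag is wrong: it has the affixes in the wrong order.
(A) mombeshutsavab is wrong: it uses optative instead of subjunctive for mood.

C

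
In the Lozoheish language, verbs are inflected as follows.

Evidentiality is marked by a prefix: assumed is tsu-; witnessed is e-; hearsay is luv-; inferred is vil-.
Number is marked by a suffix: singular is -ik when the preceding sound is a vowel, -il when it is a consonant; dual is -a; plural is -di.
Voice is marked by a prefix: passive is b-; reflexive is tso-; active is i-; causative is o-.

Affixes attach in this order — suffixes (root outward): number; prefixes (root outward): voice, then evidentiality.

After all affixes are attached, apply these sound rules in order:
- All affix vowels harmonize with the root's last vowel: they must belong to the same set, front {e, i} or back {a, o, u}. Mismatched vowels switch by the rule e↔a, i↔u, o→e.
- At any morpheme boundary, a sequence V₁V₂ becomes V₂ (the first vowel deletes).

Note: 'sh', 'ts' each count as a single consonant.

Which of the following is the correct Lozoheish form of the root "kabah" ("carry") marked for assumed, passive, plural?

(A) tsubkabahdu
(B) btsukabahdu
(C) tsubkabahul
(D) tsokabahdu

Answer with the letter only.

Attach number plural -di → kabahdi.
Attach voice passive b- → bkabahdi.
Attach evidentiality assumed tsu- → tsubkabahdi.
Apply vowel harmony: tsubkabahdi → tsubkabahdu.
Vowel deletion: no change.
So the correct form is tsubkabahdu, option (A).
(B) btsukabahdu is wrong: it has the affixes in the wrong order.
(C) tsubkabahul is wrong: it uses singular instead of plural for number.
(D) tsokabahdu is wrong: it uses causative instead of passive for voice.

A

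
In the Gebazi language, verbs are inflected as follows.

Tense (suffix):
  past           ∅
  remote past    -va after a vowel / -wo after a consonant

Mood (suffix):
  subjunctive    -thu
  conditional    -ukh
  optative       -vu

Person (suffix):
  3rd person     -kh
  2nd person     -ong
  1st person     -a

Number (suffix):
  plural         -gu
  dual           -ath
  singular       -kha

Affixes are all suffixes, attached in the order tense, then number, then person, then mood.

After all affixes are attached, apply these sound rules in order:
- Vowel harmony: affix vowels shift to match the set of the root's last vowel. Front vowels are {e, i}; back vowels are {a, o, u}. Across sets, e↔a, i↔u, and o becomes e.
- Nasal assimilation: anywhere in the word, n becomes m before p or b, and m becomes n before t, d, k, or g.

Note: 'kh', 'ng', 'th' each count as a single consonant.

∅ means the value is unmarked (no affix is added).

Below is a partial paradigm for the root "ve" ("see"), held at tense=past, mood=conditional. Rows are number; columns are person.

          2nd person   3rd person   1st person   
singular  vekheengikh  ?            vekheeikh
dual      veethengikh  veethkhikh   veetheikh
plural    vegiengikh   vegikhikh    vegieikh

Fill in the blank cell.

tense = past: zero marking, form stays ve.
Attach number singular -kha → vekha.
Attach person 3rd person -kh → vekhakh.
Attach mood conditional -ukh → vekhakhukh.
Apply vowel harmony: vekhakhukh → vekhekhikh.
Nasal assimilation: no change.

vekhekhikh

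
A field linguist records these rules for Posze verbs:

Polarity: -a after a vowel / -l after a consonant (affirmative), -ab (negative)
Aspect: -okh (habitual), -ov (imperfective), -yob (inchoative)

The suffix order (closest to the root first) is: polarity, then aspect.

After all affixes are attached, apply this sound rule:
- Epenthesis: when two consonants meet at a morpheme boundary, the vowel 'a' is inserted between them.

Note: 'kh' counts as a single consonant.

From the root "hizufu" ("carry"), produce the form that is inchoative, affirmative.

hizufuayob

Attach polarity affirmative -a (after vowel 'u') → hizufua.
Attach aspect inchoative -yob → hizufuayob.
Epenthesis: no change.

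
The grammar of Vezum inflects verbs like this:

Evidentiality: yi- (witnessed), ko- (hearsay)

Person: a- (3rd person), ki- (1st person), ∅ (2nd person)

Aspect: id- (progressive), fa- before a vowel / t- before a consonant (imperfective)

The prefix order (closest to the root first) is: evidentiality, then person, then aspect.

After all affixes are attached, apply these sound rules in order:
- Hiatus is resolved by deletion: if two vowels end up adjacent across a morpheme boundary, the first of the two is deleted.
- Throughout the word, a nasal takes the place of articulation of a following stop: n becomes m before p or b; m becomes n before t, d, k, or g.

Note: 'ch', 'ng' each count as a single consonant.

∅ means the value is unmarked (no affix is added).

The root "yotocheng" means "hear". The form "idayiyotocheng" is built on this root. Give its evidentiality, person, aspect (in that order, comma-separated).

witnessed, 3rd person, progressive

Segment: id-a-yi-yotocheng.
evidentiality: yi- → witnessed.
person: a- → 3rd person.
aspect: id- → progressive.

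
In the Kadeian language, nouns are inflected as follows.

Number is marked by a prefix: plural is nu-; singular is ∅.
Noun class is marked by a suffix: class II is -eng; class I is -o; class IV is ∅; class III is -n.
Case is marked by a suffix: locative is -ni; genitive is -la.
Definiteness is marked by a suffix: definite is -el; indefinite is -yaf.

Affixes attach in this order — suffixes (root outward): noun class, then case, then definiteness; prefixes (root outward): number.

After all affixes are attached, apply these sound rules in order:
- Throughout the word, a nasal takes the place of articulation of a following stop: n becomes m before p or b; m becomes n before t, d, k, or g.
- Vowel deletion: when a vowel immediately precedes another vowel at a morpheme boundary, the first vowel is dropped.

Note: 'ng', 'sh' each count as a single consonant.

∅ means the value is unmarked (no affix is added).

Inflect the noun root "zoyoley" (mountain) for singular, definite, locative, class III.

number = singular: zero marking, form stays zoyoley.
Attach noun class class III -n → zoyoleyn.
Attach case locative -ni → zoyoleynni.
Attach definiteness definite -el → zoyoleynniel.
Nasal assimilation: no change.
Apply vowel deletion: zoyoleynniel → zoyoleynnel.

zoyoleynnel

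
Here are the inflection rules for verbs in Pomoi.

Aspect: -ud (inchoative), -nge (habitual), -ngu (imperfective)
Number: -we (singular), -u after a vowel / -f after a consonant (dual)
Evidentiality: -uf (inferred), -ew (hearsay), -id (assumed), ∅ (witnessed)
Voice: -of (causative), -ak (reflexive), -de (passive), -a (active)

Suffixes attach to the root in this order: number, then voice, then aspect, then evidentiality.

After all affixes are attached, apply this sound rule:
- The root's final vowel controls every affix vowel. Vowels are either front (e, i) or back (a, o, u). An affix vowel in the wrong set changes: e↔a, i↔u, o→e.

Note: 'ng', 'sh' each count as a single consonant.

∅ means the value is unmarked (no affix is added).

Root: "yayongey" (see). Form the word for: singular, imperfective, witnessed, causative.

yayongeyweefngi

Attach number singular -we → yayongeywe.
Attach voice causative -of → yayongeyweof.
Attach aspect imperfective -ngu → yayongeyweofngu.
evidentiality = witnessed: zero marking, form stays yayongeyweofngu.
Apply vowel harmony: yayongeyweofngu → yayongeyweefngi.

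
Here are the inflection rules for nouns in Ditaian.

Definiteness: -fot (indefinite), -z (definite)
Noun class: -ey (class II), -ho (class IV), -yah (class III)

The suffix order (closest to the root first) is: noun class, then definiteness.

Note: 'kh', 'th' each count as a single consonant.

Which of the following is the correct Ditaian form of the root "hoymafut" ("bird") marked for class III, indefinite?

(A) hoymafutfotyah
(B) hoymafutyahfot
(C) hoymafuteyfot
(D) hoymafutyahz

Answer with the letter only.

B

Attach noun class class III -yah → hoymafutyah.
Attach definiteness indefinite -fot → hoymafutyahfot.
So the correct form is hoymafutyahfot, option (B).
(A) hoymafutfotyah is wrong: it has the affixes in the wrong order.
(D) hoymafutyahz is wrong: it uses definite instead of indefinite for definiteness.
(C) hoymafuteyfot is wrong: it uses class II instead of class III for noun class.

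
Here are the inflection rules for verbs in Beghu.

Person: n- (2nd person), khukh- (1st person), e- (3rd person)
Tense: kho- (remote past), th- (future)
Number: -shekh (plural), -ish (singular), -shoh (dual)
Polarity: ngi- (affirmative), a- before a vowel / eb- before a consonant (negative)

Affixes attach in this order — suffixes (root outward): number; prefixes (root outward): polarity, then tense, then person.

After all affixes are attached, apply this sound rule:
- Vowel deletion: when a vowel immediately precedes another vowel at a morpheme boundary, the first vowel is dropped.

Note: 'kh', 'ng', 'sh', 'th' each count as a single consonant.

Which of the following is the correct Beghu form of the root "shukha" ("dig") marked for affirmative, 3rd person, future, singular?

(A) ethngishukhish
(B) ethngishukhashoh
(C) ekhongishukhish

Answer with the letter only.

Attach number singular -ish → shukhaish.
Attach polarity affirmative ngi- → ngishukhaish.
Attach tense future th- → thngishukhaish.
Attach person 3rd person e- → ethngishukhaish.
Apply vowel deletion: ethngishukhaish → ethngishukhish.
So the correct form is ethngishukhish, option (A).
(C) ekhongishukhish is wrong: it uses remote past instead of future for tense.
(B) ethngishukhashoh is wrong: it uses dual instead of singular for number.

A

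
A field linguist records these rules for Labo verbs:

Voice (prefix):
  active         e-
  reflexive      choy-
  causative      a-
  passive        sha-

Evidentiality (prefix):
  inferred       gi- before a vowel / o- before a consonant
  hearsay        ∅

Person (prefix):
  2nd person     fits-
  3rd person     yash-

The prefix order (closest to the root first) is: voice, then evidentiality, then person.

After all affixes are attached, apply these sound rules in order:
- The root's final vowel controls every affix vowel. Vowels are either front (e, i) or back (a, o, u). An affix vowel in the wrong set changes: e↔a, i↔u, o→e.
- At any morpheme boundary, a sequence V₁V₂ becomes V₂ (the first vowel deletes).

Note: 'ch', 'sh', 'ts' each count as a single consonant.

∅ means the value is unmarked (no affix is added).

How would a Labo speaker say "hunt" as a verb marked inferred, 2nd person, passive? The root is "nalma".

futsoshanalma

Attach voice passive sha- → shanalma.
Attach evidentiality inferred o- (before consonant 'sh') → oshanalma.
Attach person 2nd person fits- → fitsoshanalma.
Apply vowel harmony: fitsoshanalma → futsoshanalma.
Vowel deletion: no change.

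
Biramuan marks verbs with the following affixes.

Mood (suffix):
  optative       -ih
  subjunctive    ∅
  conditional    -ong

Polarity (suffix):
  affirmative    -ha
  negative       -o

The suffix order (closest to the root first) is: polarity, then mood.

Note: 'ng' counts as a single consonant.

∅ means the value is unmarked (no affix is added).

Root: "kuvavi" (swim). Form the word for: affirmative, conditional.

kuvavihaong

Attach polarity affirmative -ha → kuvaviha.
Attach mood conditional -ong → kuvavihaong.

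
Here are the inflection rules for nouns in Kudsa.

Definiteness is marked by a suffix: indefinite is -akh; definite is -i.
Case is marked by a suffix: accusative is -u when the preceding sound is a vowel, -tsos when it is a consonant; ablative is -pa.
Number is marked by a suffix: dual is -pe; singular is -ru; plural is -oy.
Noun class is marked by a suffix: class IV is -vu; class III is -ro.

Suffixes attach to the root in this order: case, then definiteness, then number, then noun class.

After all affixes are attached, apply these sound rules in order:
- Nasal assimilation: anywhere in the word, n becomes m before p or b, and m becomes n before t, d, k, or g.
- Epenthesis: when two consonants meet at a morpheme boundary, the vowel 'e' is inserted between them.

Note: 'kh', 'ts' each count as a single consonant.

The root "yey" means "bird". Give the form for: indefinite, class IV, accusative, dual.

Attach case accusative -tsos (after consonant 'y') → yeytsos.
Attach definiteness indefinite -akh → yeytsosakh.
Attach number dual -pe → yeytsosakhpe.
Attach noun class class IV -vu → yeytsosakhpevu.
Nasal assimilation: no change.
Apply epenthesis: yeytsosakhpevu → yeyetsosakhepevu.

yeyetsosakhepevu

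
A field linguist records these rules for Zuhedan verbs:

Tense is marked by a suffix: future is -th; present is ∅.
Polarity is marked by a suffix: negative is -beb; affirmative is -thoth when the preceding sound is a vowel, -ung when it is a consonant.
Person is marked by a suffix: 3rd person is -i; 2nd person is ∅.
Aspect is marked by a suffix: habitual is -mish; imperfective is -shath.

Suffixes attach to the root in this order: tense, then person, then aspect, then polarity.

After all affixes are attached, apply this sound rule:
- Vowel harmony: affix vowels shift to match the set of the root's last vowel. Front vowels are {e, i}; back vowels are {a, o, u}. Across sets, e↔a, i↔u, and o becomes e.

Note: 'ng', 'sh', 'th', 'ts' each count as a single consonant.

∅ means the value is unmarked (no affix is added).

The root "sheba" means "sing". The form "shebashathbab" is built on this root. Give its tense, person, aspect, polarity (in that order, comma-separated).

Segment: sheba-shath-beb.
tense: ∅ → present.
person: ∅ → 2nd person.
aspect: -shath → imperfective.
polarity: -beb → negative.

present, 2nd person, imperfective, negative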